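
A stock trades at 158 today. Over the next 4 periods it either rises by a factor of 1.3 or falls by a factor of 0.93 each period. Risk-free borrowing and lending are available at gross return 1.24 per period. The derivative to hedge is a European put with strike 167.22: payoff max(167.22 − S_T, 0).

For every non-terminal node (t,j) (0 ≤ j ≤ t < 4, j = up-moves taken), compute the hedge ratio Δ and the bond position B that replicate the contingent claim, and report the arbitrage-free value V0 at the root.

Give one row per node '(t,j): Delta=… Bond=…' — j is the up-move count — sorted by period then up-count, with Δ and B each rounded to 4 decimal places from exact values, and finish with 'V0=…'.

(0,0): Delta=-0.0030 Bond=0.4986
(1,0): Delta=-0.0213 Bond=3.3104
(1,1): Delta=-0.0005 Bond=0.0972
(2,0): Delta=-0.1484 Bond=21.4745
(2,1): Delta=-0.0037 Bond=0.7430
(2,2): Delta=0.0000 Bond=0.0000
(3,0): Delta=-1.0000 Bond=134.8548
(3,1): Delta=-0.0305 Bond=5.6813
(3,2): Delta=0.0000 Bond=0.0000
(3,3): Delta=0.0000 Bond=0.0000
V0=0.0265

Since d<R<u, set p* = (R−d)/(u−d) = 0.8378; price each node as the discounted p*-expectation of its children.
Payoff layer (t=4): V(4,0)=49.0278, V(4,1)=2.0051, V(4,2)=0.0000, V(4,3)=0.0000, V(4,4)=0.0000
(3,0): S=127.0884. Δ = (V_up−V_dn)/(S_up−S_dn) = (2.0051−49.0278)/(165.2149−118.1922) = -1.0000. V = [p*·2.0051 + (1−p*)·49.0278]/1.24 = 7.7664. B = V − Δ·S = 134.8548.
(3,1): S=177.6505. Δ = (V_up−V_dn)/(S_up−S_dn) = (0.0000−2.0051)/(230.9456−165.2149) = -0.0305. V = [p*·0.0000 + (1−p*)·2.0051]/1.24 = 0.2622. B = V − Δ·S = 5.6813.
(3,2): S=248.3286. Δ = (V_up−V_dn)/(S_up−S_dn) = (0.0000−0.0000)/(322.8272−230.9456) = 0.0000. V = [p*·0.0000 + (1−p*)·0.0000]/1.24 = 0.0000. B = V − Δ·S = 0.0000.
(3,3): S=347.1260. Δ = (V_up−V_dn)/(S_up−S_dn) = (0.0000−0.0000)/(451.2638−322.8272) = 0.0000. V = [p*·0.0000 + (1−p*)·0.0000]/1.24 = 0.0000. B = V − Δ·S = 0.0000.
(2,0): S=136.6542. Δ = (V_up−V_dn)/(S_up−S_dn) = (0.2622−7.7664)/(177.6505−127.0884) = -0.1484. V = [p*·0.2622 + (1−p*)·7.7664]/1.24 = 1.1928. B = V − Δ·S = 21.4745.
(2,1): S=191.0220. Δ = (V_up−V_dn)/(S_up−S_dn) = (0.0000−0.2622)/(248.3286−177.6505) = -0.0037. V = [p*·0.0000 + (1−p*)·0.2622]/1.24 = 0.0343. B = V − Δ·S = 0.7430.
(2,2): S=267.0200. Δ = (V_up−V_dn)/(S_up−S_dn) = (0.0000−0.0000)/(347.1260−248.3286) = 0.0000. V = [p*·0.0000 + (1−p*)·0.0000]/1.24 = 0.0000. B = V − Δ·S = 0.0000.
(1,0): S=146.9400. Δ = (V_up−V_dn)/(S_up−S_dn) = (0.0343−1.1928)/(191.0220−136.6542) = -0.0213. V = [p*·0.0343 + (1−p*)·1.1928]/1.24 = 0.1792. B = V − Δ·S = 3.3104.
(1,1): S=205.4000. Δ = (V_up−V_dn)/(S_up−S_dn) = (0.0000−0.0343)/(267.0200−191.0220) = -0.0005. V = [p*·0.0000 + (1−p*)·0.0343]/1.24 = 0.0045. B = V − Δ·S = 0.0972.
(0,0): S=158.0000. Δ = (V_up−V_dn)/(S_up−S_dn) = (0.0045−0.1792)/(205.4000−146.9400) = -0.0030. V = [p*·0.0045 + (1−p*)·0.1792]/1.24 = 0.0265. B = V − Δ·S = 0.4986.
The time-0 hedge costs 0.0265, which is the no-arbitrage price.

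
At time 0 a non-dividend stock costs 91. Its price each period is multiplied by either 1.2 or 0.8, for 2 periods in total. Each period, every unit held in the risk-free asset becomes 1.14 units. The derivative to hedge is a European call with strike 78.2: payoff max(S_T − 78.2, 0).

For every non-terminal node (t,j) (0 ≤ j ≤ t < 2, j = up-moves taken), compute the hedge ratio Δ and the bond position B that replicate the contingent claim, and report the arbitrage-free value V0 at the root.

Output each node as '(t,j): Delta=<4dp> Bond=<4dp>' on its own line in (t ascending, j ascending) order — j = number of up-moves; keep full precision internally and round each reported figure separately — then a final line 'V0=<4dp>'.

(0,0): Delta=0.9278 Bond=-53.2610
(1,0): Delta=0.3146 Bond=-16.0702
(1,1): Delta=1.0000 Bond=-68.5965
V0=31.1732

Under the risk-neutral measure, an up-move has probability p* = (R−d)/(u−d) = 0.8500 and values discount at R = 1.14.
Terminal payoffs: V(2,0)=0.0000, V(2,1)=9.1600, V(2,2)=52.8400
  t=1,j=0: stock 72.8000 → up 87.3600 (V=9.1600), down 58.2400 (V=0.0000). Price 6.8298; hedge Δ=0.3146, bond B=-16.0702.
  t=1,j=1: stock 109.2000 → up 131.0400 (V=52.8400), down 87.3600 (V=9.1600). Price 40.6035; hedge Δ=1.0000, bond B=-68.5965.
  t=0,j=0: stock 91.0000 → up 109.2000 (V=40.6035), down 72.8000 (V=6.8298). Price 31.1732; hedge Δ=0.9278, bond B=-53.2610.
Each (Δ,B) replicates both successor values, so the strategy is self-financing and V0 is arbitrage-free.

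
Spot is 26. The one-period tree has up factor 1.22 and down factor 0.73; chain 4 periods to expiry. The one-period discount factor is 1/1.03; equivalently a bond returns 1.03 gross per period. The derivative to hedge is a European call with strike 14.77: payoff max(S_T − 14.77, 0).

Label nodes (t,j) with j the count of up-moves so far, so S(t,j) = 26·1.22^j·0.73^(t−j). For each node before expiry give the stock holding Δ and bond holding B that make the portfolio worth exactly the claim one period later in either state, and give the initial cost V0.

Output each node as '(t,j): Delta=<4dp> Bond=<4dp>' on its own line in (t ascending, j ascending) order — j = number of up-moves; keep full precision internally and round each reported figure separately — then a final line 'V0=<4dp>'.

(0,0): Delta=0.9310 Bond=-10.8731
(1,0): Delta=0.8075 Bond=-8.8551
(1,1): Delta=0.9778 Bond=-12.6840
(2,0): Delta=0.5124 Bond=-5.0316
(2,1): Delta=0.9194 Bond=-11.7105
(2,2): Delta=1.0000 Bond=-13.9221
(3,0): Delta=0.0000 Bond=0.0000
(3,1): Delta=0.7066 Bond=-8.4649
(3,2): Delta=1.0000 Bond=-14.3398
(3,3): Delta=1.0000 Bond=-14.3398
V0=13.3337

Under the risk-neutral measure, an up-move has probability p* = (R−d)/(u−d) = 0.6122 and values discount at R = 1.03.
At expiry t=4: V(4,0)=0.0000, V(4,1)=0.0000, V(4,2)=5.8524, V(4,3)=19.6948, V(4,4)=42.8287
  t=3,j=0: stock 10.1144 → up 12.3396 (V=0.0000), down 7.3835 (V=0.0000). Price 0.0000; hedge Δ=0.0000, bond B=0.0000.
  t=3,j=1: stock 16.9036 → up 20.6224 (V=5.8524), down 12.3396 (V=0.0000). Price 3.4787; hedge Δ=0.7066, bond B=-8.4649.
  t=3,j=2: stock 28.2498 → up 34.4648 (V=19.6948), down 20.6224 (V=5.8524). Price 13.9100; hedge Δ=1.0000, bond B=-14.3398.
  t=3,j=3: stock 47.2120 → up 57.5987 (V=42.8287), down 34.4648 (V=19.6948). Price 32.8722; hedge Δ=1.0000, bond B=-14.3398.
  t=2,j=0: stock 13.8554 → up 16.9036 (V=3.4787), down 10.1144 (V=0.0000). Price 2.0678; hedge Δ=0.5124, bond B=-5.0316.
  t=2,j=1: stock 23.1556 → up 28.2498 (V=13.9100), down 16.9036 (V=3.4787). Price 9.5779; hedge Δ=0.9194, bond B=-11.7105.
  t=2,j=2: stock 38.6984 → up 47.2120 (V=32.8722), down 28.2498 (V=13.9100). Price 24.7763; hedge Δ=1.0000, bond B=-13.9221.
  t=1,j=0: stock 18.9800 → up 23.1556 (V=9.5779), down 13.8554 (V=2.0678). Price 6.4717; hedge Δ=0.8075, bond B=-8.8551.
  t=1,j=1: stock 31.7200 → up 38.6984 (V=24.7763), down 23.1556 (V=9.5779). Price 18.3330; hedge Δ=0.9778, bond B=-12.6840.
  t=0,j=0: stock 26.0000 → up 31.7200 (V=18.3330), down 18.9800 (V=6.4717). Price 13.3337; hedge Δ=0.9310, bond B=-10.8731.
The time-0 hedge costs 13.3337, which is the no-arbitrage price.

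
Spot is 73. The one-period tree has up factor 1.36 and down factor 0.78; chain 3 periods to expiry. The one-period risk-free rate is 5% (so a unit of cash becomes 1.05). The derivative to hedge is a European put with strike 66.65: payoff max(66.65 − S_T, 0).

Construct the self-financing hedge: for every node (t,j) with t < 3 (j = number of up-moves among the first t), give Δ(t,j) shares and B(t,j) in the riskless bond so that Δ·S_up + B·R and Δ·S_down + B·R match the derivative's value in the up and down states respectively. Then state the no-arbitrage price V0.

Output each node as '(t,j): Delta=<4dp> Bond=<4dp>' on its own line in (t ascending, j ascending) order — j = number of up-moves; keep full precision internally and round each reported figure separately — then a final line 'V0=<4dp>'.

The replicating-portfolio and risk-neutral prices coincide; use p* = (1.05−0.78)/(1.36−0.78) = 0.4655 for the latter.
Terminal payoffs: V(3,0)=32.0077, V(3,1)=6.2480, V(3,2)=0.0000, V(3,3)=0.0000
Node (2,0) S=44.4132: V=(p*·6.2480+(1−p*)·32.0077)/1.05=19.0630; Δ=(6.2480−32.0077)/(60.4020−34.6423)=-1.0000; B=V−Δ·S=63.4762
Node (2,1) S=77.4384: V=(p*·0.0000+(1−p*)·6.2480)/1.05=3.1805; Δ=(0.0000−6.2480)/(105.3162−60.4020)=-0.1391; B=V−Δ·S=13.9529
Node (2,2) S=135.0208: V=(p*·0.0000+(1−p*)·0.0000)/1.05=0.0000; Δ=(0.0000−0.0000)/(183.6283−105.3162)=0.0000; B=V−Δ·S=0.0000
Node (1,0) S=56.9400: V=(p*·3.1805+(1−p*)·19.0630)/1.05=11.1137; Δ=(3.1805−19.0630)/(77.4384−44.4132)=-0.4809; B=V−Δ·S=38.4974
Node (1,1) S=99.2800: V=(p*·0.0000+(1−p*)·3.1805)/1.05=1.6189; Δ=(0.0000−3.1805)/(135.0208−77.4384)=-0.0552; B=V−Δ·S=7.1025
Node (0,0) S=73.0000: V=(p*·1.6189+(1−p*)·11.1137)/1.05=6.3750; Δ=(1.6189−11.1137)/(99.2800−56.9400)=-0.2243; B=V−Δ·S=22.7453
The time-0 hedge costs 6.3750, which is the no-arbitrage price.

(0,0): Delta=-0.2243 Bond=22.7453
(1,0): Delta=-0.4809 Bond=38.4974
(1,1): Delta=-0.0552 Bond=7.1025
(2,0): Delta=-1.0000 Bond=63.4762
(2,1): Delta=-0.1391 Bond=13.9529
(2,2): Delta=0.0000 Bond=0.0000
V0=6.3750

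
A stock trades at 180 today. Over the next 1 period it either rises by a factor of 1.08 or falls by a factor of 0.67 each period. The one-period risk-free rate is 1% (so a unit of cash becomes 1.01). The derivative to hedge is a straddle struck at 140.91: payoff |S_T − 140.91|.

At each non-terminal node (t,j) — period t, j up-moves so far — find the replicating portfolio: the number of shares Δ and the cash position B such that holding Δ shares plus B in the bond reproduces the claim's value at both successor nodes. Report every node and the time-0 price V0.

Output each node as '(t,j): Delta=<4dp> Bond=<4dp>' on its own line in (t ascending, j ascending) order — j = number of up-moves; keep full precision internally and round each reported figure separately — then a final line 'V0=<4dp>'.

Risk-neutral probability p* = (R−d)/(u−d) = (1.01−0.67)/(1.08−0.67) = 0.8293.
Payoff layer (t=1): V(1,0)=20.3100, V(1,1)=53.4900
Node (0,0) S=180.0000: V=(p*·53.4900+(1−p*)·20.3100)/1.01=47.3516; Δ=(53.4900−20.3100)/(194.4000−120.6000)=0.4496; B=V−Δ·S=-33.5752
Each (Δ,B) replicates both successor values, so the strategy is self-financing and V0 is arbitrage-free.

(0,0): Delta=0.4496 Bond=-33.5752
V0=47.3516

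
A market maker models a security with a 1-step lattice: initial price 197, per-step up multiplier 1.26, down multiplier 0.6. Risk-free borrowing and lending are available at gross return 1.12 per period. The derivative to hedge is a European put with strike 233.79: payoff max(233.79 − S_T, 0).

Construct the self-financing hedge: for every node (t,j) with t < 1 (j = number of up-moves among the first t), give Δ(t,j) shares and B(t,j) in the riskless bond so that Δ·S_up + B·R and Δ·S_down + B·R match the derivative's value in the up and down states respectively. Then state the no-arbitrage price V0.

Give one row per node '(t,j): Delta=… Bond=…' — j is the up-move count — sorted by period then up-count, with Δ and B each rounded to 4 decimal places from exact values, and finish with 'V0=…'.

(0,0): Delta=-0.8890 Bond=197.0284
V0=21.8920

Under the risk-neutral measure, an up-move has probability p* = (R−d)/(u−d) = 0.7879 and values discount at R = 1.12.
At expiry t=1: V(1,0)=115.5900, V(1,1)=0.0000
(0,0): S=197.0000. Δ = (V_up−V_dn)/(S_up−S_dn) = (0.0000−115.5900)/(248.2200−118.2000) = -0.8890. V = [p*·0.0000 + (1−p*)·115.5900]/1.12 = 21.8920. B = V − Δ·S = 197.0284.
Self-financing check: at every node Δ·S+B equals the discounted successor values.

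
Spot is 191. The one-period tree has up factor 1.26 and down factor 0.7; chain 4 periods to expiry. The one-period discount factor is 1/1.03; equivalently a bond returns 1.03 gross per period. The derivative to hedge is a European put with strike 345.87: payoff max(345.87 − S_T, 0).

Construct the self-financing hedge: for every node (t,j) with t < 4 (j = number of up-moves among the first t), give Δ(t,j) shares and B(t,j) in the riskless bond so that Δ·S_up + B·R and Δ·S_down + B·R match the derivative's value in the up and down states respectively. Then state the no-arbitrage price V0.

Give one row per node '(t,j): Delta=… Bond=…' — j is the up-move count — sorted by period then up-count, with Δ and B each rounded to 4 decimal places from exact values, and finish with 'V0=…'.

(0,0): Delta=-0.7627 Bond=276.4970
(1,0): Delta=-1.0000 Bond=316.5200
(1,1): Delta=-0.6708 Bond=262.6783
(2,0): Delta=-1.0000 Bond=326.0156
(2,1): Delta=-1.0000 Bond=326.0156
(2,2): Delta=-0.5433 Bond=231.9068
(3,0): Delta=-1.0000 Bond=335.7961
(3,1): Delta=-1.0000 Bond=335.7961
(3,2): Delta=-1.0000 Bond=335.7961
(3,3): Delta=-0.3665 Bond=171.3052
V0=130.8229

Risk-neutral probability p* = (R−d)/(u−d) = (1.03−0.7)/(1.26−0.7) = 0.5893.
Payoff layer (t=4): V(4,0)=300.0109, V(4,1)=263.3236, V(4,2)=197.2865, V(4,3)=78.4197, V(4,4)=0.0000
Node (3,0) S=65.5130: V=(p*·263.3236+(1−p*)·300.0109)/1.03=270.2831; Δ=(263.3236−300.0109)/(82.5464−45.8591)=-1.0000; B=V−Δ·S=335.7961
Node (3,1) S=117.9234: V=(p*·197.2865+(1−p*)·263.3236)/1.03=217.8727; Δ=(197.2865−263.3236)/(148.5835−82.5464)=-1.0000; B=V−Δ·S=335.7961
Node (3,2) S=212.2621: V=(p*·78.4197+(1−p*)·197.2865)/1.03=123.5340; Δ=(78.4197−197.2865)/(267.4503−148.5835)=-1.0000; B=V−Δ·S=335.7961
Node (3,3) S=382.0718: V=(p*·0.0000+(1−p*)·78.4197)/1.03=31.2700; Δ=(0.0000−78.4197)/(481.4105−267.4503)=-0.3665; B=V−Δ·S=171.3052
Node (2,0) S=93.5900: V=(p*·217.8727+(1−p*)·270.2831)/1.03=232.4256; Δ=(217.8727−270.2831)/(117.9234−65.5130)=-1.0000; B=V−Δ·S=326.0156
Node (2,1) S=168.4620: V=(p*·123.5340+(1−p*)·217.8727)/1.03=157.5536; Δ=(123.5340−217.8727)/(212.2621−117.9234)=-1.0000; B=V−Δ·S=326.0156
Node (2,2) S=303.2316: V=(p*·31.2700+(1−p*)·123.5340)/1.03=67.1497; Δ=(31.2700−123.5340)/(382.0718−212.2621)=-0.5433; B=V−Δ·S=231.9068
Node (1,0) S=133.7000: V=(p*·157.5536+(1−p*)·232.4256)/1.03=182.8200; Δ=(157.5536−232.4256)/(168.4620−93.5900)=-1.0000; B=V−Δ·S=316.5200
Node (1,1) S=240.6600: V=(p*·67.1497+(1−p*)·157.5536)/1.03=101.2426; Δ=(67.1497−157.5536)/(303.2316−168.4620)=-0.6708; B=V−Δ·S=262.6783
Node (0,0) S=191.0000: V=(p*·101.2426+(1−p*)·182.8200)/1.03=130.8229; Δ=(101.2426−182.8200)/(240.6600−133.7000)=-0.7627; B=V−Δ·S=276.4970
The time-0 hedge costs 130.8229, which is the no-arbitrage price.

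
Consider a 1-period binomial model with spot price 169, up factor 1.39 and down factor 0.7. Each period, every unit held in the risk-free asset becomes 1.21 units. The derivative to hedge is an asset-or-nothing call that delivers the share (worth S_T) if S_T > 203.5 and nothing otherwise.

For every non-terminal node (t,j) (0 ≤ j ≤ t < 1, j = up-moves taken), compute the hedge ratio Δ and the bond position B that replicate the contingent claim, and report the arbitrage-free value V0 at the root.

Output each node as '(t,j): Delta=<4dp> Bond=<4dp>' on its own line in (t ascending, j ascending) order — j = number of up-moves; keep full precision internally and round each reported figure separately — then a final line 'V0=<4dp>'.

(0,0): Delta=2.0145 Bond=-196.9541
V0=143.4951

Since d<R<u, set p* = (R−d)/(u−d) = 0.7391; price each node as the discounted p*-expectation of its children.
Terminal values V(1,·): V(1,0)=0.0000, V(1,1)=234.9100
(0,0): S=169.0000. Δ = (V_up−V_dn)/(S_up−S_dn) = (234.9100−0.0000)/(234.9100−118.3000) = 2.0145. V = [p*·234.9100 + (1−p*)·0.0000]/1.21 = 143.4951. B = V − Δ·S = -196.9541.
Self-financing check: at every node Δ·S+B equals the discounted successor values.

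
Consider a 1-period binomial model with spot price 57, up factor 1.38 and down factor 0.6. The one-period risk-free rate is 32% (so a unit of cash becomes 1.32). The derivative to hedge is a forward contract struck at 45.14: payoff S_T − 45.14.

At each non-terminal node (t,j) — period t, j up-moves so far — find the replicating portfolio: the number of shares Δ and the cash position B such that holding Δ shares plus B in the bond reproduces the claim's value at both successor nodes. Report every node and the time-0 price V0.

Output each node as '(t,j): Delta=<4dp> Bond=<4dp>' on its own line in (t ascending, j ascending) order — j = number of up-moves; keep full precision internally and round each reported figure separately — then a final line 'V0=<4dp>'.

The replicating-portfolio and risk-neutral prices coincide; use p* = (1.32−0.6)/(1.38−0.6) = 0.9231 for the latter.
Terminal values V(1,·): V(1,0)=-10.9400, V(1,1)=33.5200
  t=0,j=0: stock 57.0000 → up 78.6600 (V=33.5200), down 34.2000 (V=-10.9400). Price 22.8030; hedge Δ=1.0000, bond B=-34.1970.
The time-0 hedge costs 22.8030, which is the no-arbitrage price.

(0,0): Delta=1.0000 Bond=-34.1970
V0=22.8030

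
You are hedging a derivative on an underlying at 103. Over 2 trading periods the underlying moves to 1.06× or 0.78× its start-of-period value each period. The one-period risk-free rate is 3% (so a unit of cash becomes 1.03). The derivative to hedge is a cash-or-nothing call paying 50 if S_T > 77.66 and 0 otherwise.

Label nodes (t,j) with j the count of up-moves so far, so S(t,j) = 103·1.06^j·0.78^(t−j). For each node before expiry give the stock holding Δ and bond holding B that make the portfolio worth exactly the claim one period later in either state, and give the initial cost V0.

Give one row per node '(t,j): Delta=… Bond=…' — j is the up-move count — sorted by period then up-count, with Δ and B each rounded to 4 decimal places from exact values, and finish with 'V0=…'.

(0,0): Delta=0.1803 Bond=28.0134
(1,0): Delta=2.2227 Bond=-135.2288
(1,1): Delta=0.0000 Bond=48.5437
V0=46.5888

Risk-neutral probability p* = (R−d)/(u−d) = (1.03−0.78)/(1.06−0.78) = 0.8929.
Payoff layer (t=2): V(2,0)=0.0000, V(2,1)=50.0000, V(2,2)=50.0000
  t=1,j=0: stock 80.3400 → up 85.1604 (V=50.0000), down 62.6652 (V=0.0000). Price 43.3426; hedge Δ=2.2227, bond B=-135.2288.
  t=1,j=1: stock 109.1800 → up 115.7308 (V=50.0000), down 85.1604 (V=50.0000). Price 48.5437; hedge Δ=0.0000, bond B=48.5437.
  t=0,j=0: stock 103.0000 → up 109.1800 (V=48.5437), down 80.3400 (V=43.3426). Price 46.5888; hedge Δ=0.1803, bond B=28.0134.
Check: Δ(0,0)·S0 + B(0,0) = 46.5888 = V0.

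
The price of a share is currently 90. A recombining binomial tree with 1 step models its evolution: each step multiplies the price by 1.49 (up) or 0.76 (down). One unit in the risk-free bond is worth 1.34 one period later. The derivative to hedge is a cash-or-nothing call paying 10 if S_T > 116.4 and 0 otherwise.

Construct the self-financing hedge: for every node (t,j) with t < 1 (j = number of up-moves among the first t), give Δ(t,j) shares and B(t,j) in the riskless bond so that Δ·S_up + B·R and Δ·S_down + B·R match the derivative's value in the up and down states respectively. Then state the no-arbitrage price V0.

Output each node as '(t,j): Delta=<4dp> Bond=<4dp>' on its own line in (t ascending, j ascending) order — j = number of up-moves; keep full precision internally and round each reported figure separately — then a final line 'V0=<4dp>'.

(0,0): Delta=0.1522 Bond=-7.7694
V0=5.9293

Risk-neutral probability p* = (R−d)/(u−d) = (1.34−0.76)/(1.49−0.76) = 0.7945.
Terminal payoffs: V(1,0)=0.0000, V(1,1)=10.0000
(0,0): S=90.0000. Δ = (V_up−V_dn)/(S_up−S_dn) = (10.0000−0.0000)/(134.1000−68.4000) = 0.1522. V = [p*·10.0000 + (1−p*)·0.0000]/1.34 = 5.9293. B = V − Δ·S = -7.7694.
Self-financing check: at every node Δ·S+B equals the discounted successor values.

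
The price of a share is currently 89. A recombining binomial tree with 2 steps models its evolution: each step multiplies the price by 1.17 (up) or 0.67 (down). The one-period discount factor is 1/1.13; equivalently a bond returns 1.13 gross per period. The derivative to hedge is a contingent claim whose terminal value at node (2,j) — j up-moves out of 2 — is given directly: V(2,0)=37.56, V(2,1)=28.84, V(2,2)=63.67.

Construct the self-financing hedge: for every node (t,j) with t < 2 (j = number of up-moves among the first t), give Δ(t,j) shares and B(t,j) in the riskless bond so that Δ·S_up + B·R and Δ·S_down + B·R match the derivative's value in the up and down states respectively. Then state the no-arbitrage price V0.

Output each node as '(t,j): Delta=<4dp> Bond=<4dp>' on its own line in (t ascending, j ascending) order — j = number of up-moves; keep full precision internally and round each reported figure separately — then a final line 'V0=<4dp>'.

(0,0): Delta=0.6234 Bond=-9.7627
(1,0): Delta=-0.2925 Bond=43.5795
(1,1): Delta=0.6690 Bond=-15.7807
V0=45.7169

The replicating-portfolio and risk-neutral prices coincide; use p* = (1.13−0.67)/(1.17−0.67) = 0.9200 for the latter.
Terminal values V(2,·): V(2,0)=37.5600, V(2,1)=28.8400, V(2,2)=63.6700
(1,0): S=59.6300. Δ = (V_up−V_dn)/(S_up−S_dn) = (28.8400−37.5600)/(69.7671−39.9521) = -0.2925. V = [p*·28.8400 + (1−p*)·37.5600]/1.13 = 26.1395. B = V − Δ·S = 43.5795.
(1,1): S=104.1300. Δ = (V_up−V_dn)/(S_up−S_dn) = (63.6700−28.8400)/(121.8321−69.7671) = 0.6690. V = [p*·63.6700 + (1−p*)·28.8400]/1.13 = 53.8793. B = V − Δ·S = -15.7807.
(0,0): S=89.0000. Δ = (V_up−V_dn)/(S_up−S_dn) = (53.8793−26.1395)/(104.1300−59.6300) = 0.6234. V = [p*·53.8793 + (1−p*)·26.1395]/1.13 = 45.7169. B = V − Δ·S = -9.7627.
The time-0 hedge costs 45.7169, which is the no-arbitrage price.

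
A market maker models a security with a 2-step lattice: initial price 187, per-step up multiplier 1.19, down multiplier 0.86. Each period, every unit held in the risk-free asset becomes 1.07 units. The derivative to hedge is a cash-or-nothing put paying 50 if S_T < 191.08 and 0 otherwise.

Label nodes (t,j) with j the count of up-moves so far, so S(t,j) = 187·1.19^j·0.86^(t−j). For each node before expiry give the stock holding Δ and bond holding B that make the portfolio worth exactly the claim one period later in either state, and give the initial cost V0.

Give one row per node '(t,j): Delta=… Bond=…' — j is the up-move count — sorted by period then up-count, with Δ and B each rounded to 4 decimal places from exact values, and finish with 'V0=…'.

(0,0): Delta=-0.2754 Bond=57.2668
(1,0): Delta=-0.9421 Bond=168.5075
(1,1): Delta=0.0000 Bond=0.0000
V0=5.7748

Risk-neutral probability p* = (R−d)/(u−d) = (1.07−0.86)/(1.19−0.86) = 0.6364.
At expiry t=2: V(2,0)=50.0000, V(2,1)=0.0000, V(2,2)=0.0000
(1,0): S=160.8200. Δ = (V_up−V_dn)/(S_up−S_dn) = (0.0000−50.0000)/(191.3758−138.3052) = -0.9421. V = [p*·0.0000 + (1−p*)·50.0000]/1.07 = 16.9924. B = V − Δ·S = 168.5075.
(1,1): S=222.5300. Δ = (V_up−V_dn)/(S_up−S_dn) = (0.0000−0.0000)/(264.8107−191.3758) = 0.0000. V = [p*·0.0000 + (1−p*)·0.0000]/1.07 = 0.0000. B = V − Δ·S = 0.0000.
(0,0): S=187.0000. Δ = (V_up−V_dn)/(S_up−S_dn) = (0.0000−16.9924)/(222.5300−160.8200) = -0.2754. V = [p*·0.0000 + (1−p*)·16.9924]/1.07 = 5.7748. B = V − Δ·S = 57.2668.
Each (Δ,B) replicates both successor values, so the strategy is self-financing and V0 is arbitrage-free.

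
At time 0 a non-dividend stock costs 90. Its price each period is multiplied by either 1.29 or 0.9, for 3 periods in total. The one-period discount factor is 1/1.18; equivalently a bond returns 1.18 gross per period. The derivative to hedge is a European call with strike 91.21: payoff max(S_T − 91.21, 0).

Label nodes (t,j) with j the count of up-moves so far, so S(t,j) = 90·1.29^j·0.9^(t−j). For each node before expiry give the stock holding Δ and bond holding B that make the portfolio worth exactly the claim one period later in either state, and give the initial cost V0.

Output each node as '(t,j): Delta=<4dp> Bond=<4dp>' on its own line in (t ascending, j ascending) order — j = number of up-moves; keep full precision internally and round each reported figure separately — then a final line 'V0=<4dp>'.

(0,0): Delta=0.9583 Bond=-51.4133
(1,0): Delta=0.8063 Bond=-48.3530
(1,1): Delta=1.0000 Bond=-65.5056
(2,0): Delta=0.0996 Bond=-5.5365
(2,1): Delta=1.0000 Bond=-77.2966
(2,2): Delta=1.0000 Bond=-77.2966
V0=34.8364

The replicating-portfolio and risk-neutral prices coincide; use p* = (1.18−0.9)/(1.29−0.9) = 0.7179 for the latter.
Payoff layer (t=3): V(3,0)=0.0000, V(3,1)=2.8310, V(3,2)=43.5821, V(3,3)=101.9920
(2,0): S=72.9000. Δ = (V_up−V_dn)/(S_up−S_dn) = (2.8310−0.0000)/(94.0410−65.6100) = 0.0996. V = [p*·2.8310 + (1−p*)·0.0000]/1.18 = 1.7225. B = V − Δ·S = -5.5365.
(2,1): S=104.4900. Δ = (V_up−V_dn)/(S_up−S_dn) = (43.5821−2.8310)/(134.7921−94.0410) = 1.0000. V = [p*·43.5821 + (1−p*)·2.8310]/1.18 = 27.1934. B = V − Δ·S = -77.2966.
(2,2): S=149.7690. Δ = (V_up−V_dn)/(S_up−S_dn) = (101.9920−43.5821)/(193.2020−134.7921) = 1.0000. V = [p*·101.9920 + (1−p*)·43.5821]/1.18 = 72.4724. B = V − Δ·S = -77.2966.
(1,0): S=81.0000. Δ = (V_up−V_dn)/(S_up−S_dn) = (27.1934−1.7225)/(104.4900−72.9000) = 0.8063. V = [p*·27.1934 + (1−p*)·1.7225]/1.18 = 16.9570. B = V − Δ·S = -48.3530.
(1,1): S=116.1000. Δ = (V_up−V_dn)/(S_up−S_dn) = (72.4724−27.1934)/(149.7690−104.4900) = 1.0000. V = [p*·72.4724 + (1−p*)·27.1934]/1.18 = 50.5944. B = V − Δ·S = -65.5056.
(0,0): S=90.0000. Δ = (V_up−V_dn)/(S_up−S_dn) = (50.5944−16.9570)/(116.1000−81.0000) = 0.9583. V = [p*·50.5944 + (1−p*)·16.9570]/1.18 = 34.8364. B = V − Δ·S = -51.4133.
Each (Δ,B) replicates both successor values, so the strategy is self-financing and V0 is arbitrage-free.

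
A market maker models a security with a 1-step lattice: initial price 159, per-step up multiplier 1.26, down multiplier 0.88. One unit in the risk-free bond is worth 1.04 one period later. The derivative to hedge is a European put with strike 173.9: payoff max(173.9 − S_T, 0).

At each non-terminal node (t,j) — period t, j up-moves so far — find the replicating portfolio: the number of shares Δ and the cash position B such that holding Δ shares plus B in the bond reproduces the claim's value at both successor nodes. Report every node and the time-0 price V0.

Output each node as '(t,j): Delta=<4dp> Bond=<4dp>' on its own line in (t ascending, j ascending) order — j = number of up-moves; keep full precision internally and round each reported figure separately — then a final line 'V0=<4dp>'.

Since d<R<u, set p* = (R−d)/(u−d) = 0.4211; price each node as the discounted p*-expectation of its children.
At expiry t=1: V(1,0)=33.9800, V(1,1)=0.0000
(0,0): S=159.0000. Δ = (V_up−V_dn)/(S_up−S_dn) = (0.0000−33.9800)/(200.3400−139.9200) = -0.5624. V = [p*·0.0000 + (1−p*)·33.9800]/1.04 = 18.9160. B = V − Δ·S = 108.3370.
The time-0 hedge costs 18.9160, which is the no-arbitrage price.

(0,0): Delta=-0.5624 Bond=108.3370
V0=18.9160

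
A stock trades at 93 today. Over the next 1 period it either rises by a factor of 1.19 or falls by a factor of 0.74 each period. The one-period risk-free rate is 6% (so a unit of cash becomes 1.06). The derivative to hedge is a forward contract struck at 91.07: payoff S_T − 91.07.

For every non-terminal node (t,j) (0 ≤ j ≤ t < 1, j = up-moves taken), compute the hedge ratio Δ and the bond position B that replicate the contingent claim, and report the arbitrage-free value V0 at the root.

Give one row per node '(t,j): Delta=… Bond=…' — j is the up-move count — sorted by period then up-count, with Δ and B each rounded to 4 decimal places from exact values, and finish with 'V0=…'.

Risk-neutral probability p* = (R−d)/(u−d) = (1.06−0.74)/(1.19−0.74) = 0.7111.
Payoff layer (t=1): V(1,0)=-22.2500, V(1,1)=19.6000
Node (0,0) S=93.0000: V=(p*·19.6000+(1−p*)·-22.2500)/1.06=7.0849; Δ=(19.6000−-22.2500)/(110.6700−68.8200)=1.0000; B=V−Δ·S=-85.9151
Check: Δ(0,0)·S0 + B(0,0) = 7.0849 = V0.

(0,0): Delta=1.0000 Bond=-85.9151
V0=7.0849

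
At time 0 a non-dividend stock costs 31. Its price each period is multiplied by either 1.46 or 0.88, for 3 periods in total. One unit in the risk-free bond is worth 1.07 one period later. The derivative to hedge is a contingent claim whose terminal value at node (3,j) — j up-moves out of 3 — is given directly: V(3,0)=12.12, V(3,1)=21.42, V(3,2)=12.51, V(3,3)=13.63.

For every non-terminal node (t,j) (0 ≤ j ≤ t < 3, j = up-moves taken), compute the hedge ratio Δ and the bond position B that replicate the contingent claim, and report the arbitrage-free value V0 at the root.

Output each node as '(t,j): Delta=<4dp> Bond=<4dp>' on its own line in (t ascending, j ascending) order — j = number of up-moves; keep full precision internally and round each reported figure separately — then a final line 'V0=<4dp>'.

(0,0): Delta=0.0194 Bond=12.7769
(1,0): Delta=0.1970 Bond=8.8279
(1,1): Delta=-0.2002 Bond=23.6131
(2,0): Delta=0.6679 Bond=-1.8601
(2,1): Delta=-0.3857 Bond=32.6529
(2,2): Delta=0.0292 Bond=10.1034
V0=13.3791

Risk-neutral probability p* = (R−d)/(u−d) = (1.07−0.88)/(1.46−0.88) = 0.3276.
At expiry t=3: V(3,0)=12.1200, V(3,1)=21.4200, V(3,2)=12.5100, V(3,3)=13.6300
  t=2,j=0: stock 24.0064 → up 35.0493 (V=21.4200), down 21.1256 (V=12.1200). Price 14.1743; hedge Δ=0.6679, bond B=-1.8601.
  t=2,j=1: stock 39.8288 → up 58.1500 (V=12.5100), down 35.0493 (V=21.4200). Price 17.2908; hedge Δ=-0.3857, bond B=32.6529.
  t=2,j=2: stock 66.0796 → up 96.4762 (V=13.6300), down 58.1500 (V=12.5100). Price 12.0345; hedge Δ=0.0292, bond B=10.1034.
  t=1,j=0: stock 27.2800 → up 39.8288 (V=17.2908), down 24.0064 (V=14.1743). Price 14.2012; hedge Δ=0.1970, bond B=8.8279.
  t=1,j=1: stock 45.2600 → up 66.0796 (V=12.0345), down 39.8288 (V=17.2908). Price 14.5504; hedge Δ=-0.2002, bond B=23.6131.
  t=0,j=0: stock 31.0000 → up 45.2600 (V=14.5504), down 27.2800 (V=14.2012). Price 13.3791; hedge Δ=0.0194, bond B=12.7769.
Each (Δ,B) replicates both successor values, so the strategy is self-financing and V0 is arbitrage-free.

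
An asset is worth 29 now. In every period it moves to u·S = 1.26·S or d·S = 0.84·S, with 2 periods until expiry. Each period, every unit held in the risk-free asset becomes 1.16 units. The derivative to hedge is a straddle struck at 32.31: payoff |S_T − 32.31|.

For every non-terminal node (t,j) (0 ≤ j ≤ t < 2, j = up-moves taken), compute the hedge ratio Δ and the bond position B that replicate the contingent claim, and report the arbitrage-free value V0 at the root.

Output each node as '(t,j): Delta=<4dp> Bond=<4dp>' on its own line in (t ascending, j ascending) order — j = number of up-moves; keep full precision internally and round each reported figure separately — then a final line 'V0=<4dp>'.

Since d<R<u, set p* = (R−d)/(u−d) = 0.7619; price each node as the discounted p*-expectation of its children.
Terminal values V(2,·): V(2,0)=11.8476, V(2,1)=1.6164, V(2,2)=13.7304
  t=1,j=0: stock 24.3600 → up 30.6936 (V=1.6164), down 20.4624 (V=11.8476). Price 3.4934; hedge Δ=-1.0000, bond B=27.8534.
  t=1,j=1: stock 36.5400 → up 46.0404 (V=13.7304), down 30.6936 (V=1.6164). Price 9.3501; hedge Δ=0.7894, bond B=-19.4928.
  t=0,j=0: stock 29.0000 → up 36.5400 (V=9.3501), down 24.3600 (V=3.4934). Price 6.8583; hedge Δ=0.4808, bond B=-7.0861.
Each (Δ,B) replicates both successor values, so the strategy is self-financing and V0 is arbitrage-free.

(0,0): Delta=0.4808 Bond=-7.0861
(1,0): Delta=-1.0000 Bond=27.8534
(1,1): Delta=0.7894 Bond=-19.4928
V0=6.8583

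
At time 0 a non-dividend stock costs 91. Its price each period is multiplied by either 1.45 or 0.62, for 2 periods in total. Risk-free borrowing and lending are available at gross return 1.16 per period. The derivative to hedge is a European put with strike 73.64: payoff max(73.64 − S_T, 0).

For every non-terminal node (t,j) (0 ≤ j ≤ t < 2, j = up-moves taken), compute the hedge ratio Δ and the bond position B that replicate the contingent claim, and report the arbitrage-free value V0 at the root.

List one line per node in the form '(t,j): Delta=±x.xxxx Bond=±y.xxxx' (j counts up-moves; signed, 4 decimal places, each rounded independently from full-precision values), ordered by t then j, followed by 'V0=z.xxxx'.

Under the risk-neutral measure, an up-move has probability p* = (R−d)/(u−d) = 0.6506 and values discount at R = 1.16.
Terminal values V(2,·): V(2,0)=38.6596, V(2,1)=0.0000, V(2,2)=0.0000
Node (1,0) S=56.4200: V=(p*·0.0000+(1−p*)·38.6596)/1.16=11.6445; Δ=(0.0000−38.6596)/(81.8090−34.9804)=-0.8256; B=V−Δ·S=58.2223
Node (1,1) S=131.9500: V=(p*·0.0000+(1−p*)·0.0000)/1.16=0.0000; Δ=(0.0000−0.0000)/(191.3275−81.8090)=0.0000; B=V−Δ·S=0.0000
Node (0,0) S=91.0000: V=(p*·0.0000+(1−p*)·11.6445)/1.16=3.5074; Δ=(0.0000−11.6445)/(131.9500−56.4200)=-0.1542; B=V−Δ·S=17.5368
Each (Δ,B) replicates both successor values, so the strategy is self-financing and V0 is arbitrage-free.

(0,0): Delta=-0.1542 Bond=17.5368
(1,0): Delta=-0.8256 Bond=58.2223
(1,1): Delta=0.0000 Bond=0.0000
V0=3.5074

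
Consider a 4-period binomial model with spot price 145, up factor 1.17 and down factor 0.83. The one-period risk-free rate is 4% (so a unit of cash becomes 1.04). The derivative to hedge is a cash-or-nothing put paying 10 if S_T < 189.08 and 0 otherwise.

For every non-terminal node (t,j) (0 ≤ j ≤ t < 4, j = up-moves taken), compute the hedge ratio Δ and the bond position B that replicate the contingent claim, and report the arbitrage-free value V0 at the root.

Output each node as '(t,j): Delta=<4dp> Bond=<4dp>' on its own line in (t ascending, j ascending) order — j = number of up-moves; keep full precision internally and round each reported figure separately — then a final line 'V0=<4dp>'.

Risk-neutral probability p* = (R−d)/(u−d) = (1.04−0.83)/(1.17−0.83) = 0.6176.
Terminal values V(4,·): V(4,0)=10.0000, V(4,1)=10.0000, V(4,2)=10.0000, V(4,3)=0.0000, V(4,4)=0.0000
Node (3,0) S=82.9091: V=(p*·10.0000+(1−p*)·10.0000)/1.04=9.6154; Δ=(10.0000−10.0000)/(97.0037−68.8146)=0.0000; B=V−Δ·S=9.6154
Node (3,1) S=116.8719: V=(p*·10.0000+(1−p*)·10.0000)/1.04=9.6154; Δ=(10.0000−10.0000)/(136.7401−97.0037)=0.0000; B=V−Δ·S=9.6154
Node (3,2) S=164.7471: V=(p*·0.0000+(1−p*)·10.0000)/1.04=3.6765; Δ=(0.0000−10.0000)/(192.7541−136.7401)=-0.1785; B=V−Δ·S=33.0882
Node (3,3) S=232.2339: V=(p*·0.0000+(1−p*)·0.0000)/1.04=0.0000; Δ=(0.0000−0.0000)/(271.7136−192.7541)=0.0000; B=V−Δ·S=0.0000
Node (2,0) S=99.8905: V=(p*·9.6154+(1−p*)·9.6154)/1.04=9.2456; Δ=(9.6154−9.6154)/(116.8719−82.9091)=0.0000; B=V−Δ·S=9.2456
Node (2,1) S=140.8095: V=(p*·3.6765+(1−p*)·9.6154)/1.04=5.7185; Δ=(3.6765−9.6154)/(164.7471−116.8719)=-0.1240; B=V−Δ·S=23.1859
Node (2,2) S=198.4905: V=(p*·0.0000+(1−p*)·3.6765)/1.04=1.3516; Δ=(0.0000−3.6765)/(232.2339−164.7471)=-0.0545; B=V−Δ·S=12.1648
Node (1,0) S=120.3500: V=(p*·5.7185+(1−p*)·9.2456)/1.04=6.7953; Δ=(5.7185−9.2456)/(140.8095−99.8905)=-0.0862; B=V−Δ·S=17.1690
Node (1,1) S=169.6500: V=(p*·1.3516+(1−p*)·5.7185)/1.04=2.9051; Δ=(1.3516−5.7185)/(198.4905−140.8095)=-0.0757; B=V−Δ·S=15.7488
Node (0,0) S=145.0000: V=(p*·2.9051+(1−p*)·6.7953)/1.04=4.2236; Δ=(2.9051−6.7953)/(169.6500−120.3500)=-0.0789; B=V−Δ·S=15.6652
The time-0 hedge costs 4.2236, which is the no-arbitrage price.

(0,0): Delta=-0.0789 Bond=15.6652
(1,0): Delta=-0.0862 Bond=17.1690
(1,1): Delta=-0.0757 Bond=15.7488
(2,0): Delta=0.0000 Bond=9.2456
(2,1): Delta=-0.1240 Bond=23.1859
(2,2): Delta=-0.0545 Bond=12.1648
(3,0): Delta=0.0000 Bond=9.6154
(3,1): Delta=0.0000 Bond=9.6154
(3,2): Delta=-0.1785 Bond=33.0882
(3,3): Delta=0.0000 Bond=0.0000
V0=4.2236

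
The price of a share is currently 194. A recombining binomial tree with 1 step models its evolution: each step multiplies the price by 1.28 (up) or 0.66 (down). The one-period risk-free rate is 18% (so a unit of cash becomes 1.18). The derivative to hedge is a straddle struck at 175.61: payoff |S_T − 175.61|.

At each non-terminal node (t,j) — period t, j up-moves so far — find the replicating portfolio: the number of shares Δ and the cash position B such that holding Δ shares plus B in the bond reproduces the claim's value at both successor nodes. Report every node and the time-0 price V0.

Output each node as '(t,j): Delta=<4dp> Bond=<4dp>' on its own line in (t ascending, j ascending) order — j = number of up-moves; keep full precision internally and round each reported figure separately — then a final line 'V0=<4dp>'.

(0,0): Delta=0.2090 Bond=17.6340
V0=58.1823

Since d<R<u, set p* = (R−d)/(u−d) = 0.8387; price each node as the discounted p*-expectation of its children.
Terminal values V(1,·): V(1,0)=47.5700, V(1,1)=72.7100
Node (0,0) S=194.0000: V=(p*·72.7100+(1−p*)·47.5700)/1.18=58.1823; Δ=(72.7100−47.5700)/(248.3200−128.0400)=0.2090; B=V−Δ·S=17.6340
Each (Δ,B) replicates both successor values, so the strategy is self-financing and V0 is arbitrage-free.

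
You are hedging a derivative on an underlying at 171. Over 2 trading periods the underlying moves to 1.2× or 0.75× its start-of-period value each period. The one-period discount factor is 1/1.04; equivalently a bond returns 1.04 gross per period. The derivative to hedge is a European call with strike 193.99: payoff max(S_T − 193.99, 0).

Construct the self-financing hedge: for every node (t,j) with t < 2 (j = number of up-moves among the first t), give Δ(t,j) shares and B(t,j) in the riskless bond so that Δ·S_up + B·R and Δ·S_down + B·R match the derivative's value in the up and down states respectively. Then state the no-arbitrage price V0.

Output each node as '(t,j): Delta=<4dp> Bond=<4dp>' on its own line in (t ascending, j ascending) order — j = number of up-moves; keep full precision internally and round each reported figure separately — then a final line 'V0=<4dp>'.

(0,0): Delta=0.4208 Bond=-51.8864
(1,0): Delta=0.0000 Bond=0.0000
(1,1): Delta=0.5658 Bond=-83.7340
V0=20.0628

Under the risk-neutral measure, an up-move has probability p* = (R−d)/(u−d) = 0.6444 and values discount at R = 1.04.
Payoff layer (t=2): V(2,0)=0.0000, V(2,1)=0.0000, V(2,2)=52.2500
  t=1,j=0: stock 128.2500 → up 153.9000 (V=0.0000), down 96.1875 (V=0.0000). Price 0.0000; hedge Δ=0.0000, bond B=0.0000.
  t=1,j=1: stock 205.2000 → up 246.2400 (V=52.2500), down 153.9000 (V=0.0000). Price 32.3771; hedge Δ=0.5658, bond B=-83.7340.
  t=0,j=0: stock 171.0000 → up 205.2000 (V=32.3771), down 128.2500 (V=0.0000). Price 20.0628; hedge Δ=0.4208, bond B=-51.8864.
Self-financing check: at every node Δ·S+B equals the discounted successor values.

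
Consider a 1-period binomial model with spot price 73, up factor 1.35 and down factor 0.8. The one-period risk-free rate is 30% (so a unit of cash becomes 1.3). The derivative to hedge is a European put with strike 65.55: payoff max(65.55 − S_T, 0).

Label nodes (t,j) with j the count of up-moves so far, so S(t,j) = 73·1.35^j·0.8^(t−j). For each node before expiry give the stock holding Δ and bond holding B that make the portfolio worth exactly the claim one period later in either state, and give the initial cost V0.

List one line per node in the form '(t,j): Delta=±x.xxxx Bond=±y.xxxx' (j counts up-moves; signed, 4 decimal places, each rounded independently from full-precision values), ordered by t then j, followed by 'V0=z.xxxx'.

(0,0): Delta=-0.1781 Bond=13.5000
V0=0.5000

Risk-neutral probability p* = (R−d)/(u−d) = (1.3−0.8)/(1.35−0.8) = 0.9091.
At expiry t=1: V(1,0)=7.1500, V(1,1)=0.0000
(0,0): S=73.0000. Δ = (V_up−V_dn)/(S_up−S_dn) = (0.0000−7.1500)/(98.5500−58.4000) = -0.1781. V = [p*·0.0000 + (1−p*)·7.1500]/1.3 = 0.5000. B = V − Δ·S = 13.5000.
The time-0 hedge costs 0.5000, which is the no-arbitrage price.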